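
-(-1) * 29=29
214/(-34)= -107/17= -6.29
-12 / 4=-3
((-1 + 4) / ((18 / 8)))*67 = 268 / 3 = 89.33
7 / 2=3.50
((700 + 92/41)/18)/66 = 0.59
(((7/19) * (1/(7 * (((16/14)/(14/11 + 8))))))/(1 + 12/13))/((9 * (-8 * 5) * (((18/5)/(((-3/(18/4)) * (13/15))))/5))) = 20111/40629600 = 0.00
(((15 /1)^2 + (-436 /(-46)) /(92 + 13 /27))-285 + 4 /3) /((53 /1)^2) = -10090198 /483971037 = -0.02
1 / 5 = 0.20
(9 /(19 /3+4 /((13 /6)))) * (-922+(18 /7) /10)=-11323611 /11165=-1014.21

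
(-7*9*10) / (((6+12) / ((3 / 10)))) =-21 / 2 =-10.50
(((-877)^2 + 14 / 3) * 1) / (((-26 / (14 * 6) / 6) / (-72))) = 13955161248 / 13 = 1073473942.15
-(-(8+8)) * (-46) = -736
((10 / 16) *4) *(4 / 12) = 5 / 6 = 0.83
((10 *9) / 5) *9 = 162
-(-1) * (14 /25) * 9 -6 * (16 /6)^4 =-201398 /675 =-298.37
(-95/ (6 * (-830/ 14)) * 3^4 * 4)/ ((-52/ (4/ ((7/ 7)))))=-7182/ 1079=-6.66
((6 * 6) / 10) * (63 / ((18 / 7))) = 441 / 5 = 88.20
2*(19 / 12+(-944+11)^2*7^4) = 25080529087 / 6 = 4180088181.17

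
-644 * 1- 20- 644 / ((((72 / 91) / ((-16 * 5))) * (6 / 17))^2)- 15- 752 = -38531708099 / 729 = -52855566.67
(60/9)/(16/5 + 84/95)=475/291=1.63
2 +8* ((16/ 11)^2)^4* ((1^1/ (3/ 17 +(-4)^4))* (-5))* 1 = -210702381554/ 186706585351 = -1.13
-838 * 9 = -7542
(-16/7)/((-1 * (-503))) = -16/3521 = -0.00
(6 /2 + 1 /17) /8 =0.38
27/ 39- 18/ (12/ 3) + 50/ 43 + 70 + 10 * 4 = 120023/ 1118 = 107.36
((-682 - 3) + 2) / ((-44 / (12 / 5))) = 2049 / 55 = 37.25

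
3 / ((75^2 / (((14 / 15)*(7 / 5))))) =98 / 140625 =0.00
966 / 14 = 69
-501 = -501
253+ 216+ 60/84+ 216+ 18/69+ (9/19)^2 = 39882603/58121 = 686.20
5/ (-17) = -5/ 17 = -0.29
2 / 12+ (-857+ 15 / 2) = -2548 / 3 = -849.33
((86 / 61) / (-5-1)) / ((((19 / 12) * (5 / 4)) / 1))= -688 / 5795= -0.12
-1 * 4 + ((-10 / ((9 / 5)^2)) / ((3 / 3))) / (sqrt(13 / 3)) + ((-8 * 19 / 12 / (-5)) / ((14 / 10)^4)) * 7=634 / 1029-250 * sqrt(39) / 1053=-0.87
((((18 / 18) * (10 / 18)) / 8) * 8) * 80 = 44.44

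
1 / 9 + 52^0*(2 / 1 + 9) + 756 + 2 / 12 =13811 / 18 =767.28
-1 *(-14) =14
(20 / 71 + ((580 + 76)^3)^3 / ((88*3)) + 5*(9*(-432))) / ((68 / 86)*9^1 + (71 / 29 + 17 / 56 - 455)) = -13943037537941864571853134957344 / 72830864007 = -191444077013857147606.49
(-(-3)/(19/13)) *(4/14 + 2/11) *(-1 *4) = -5616/1463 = -3.84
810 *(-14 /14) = -810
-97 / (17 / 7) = -679 / 17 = -39.94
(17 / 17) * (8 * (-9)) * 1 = -72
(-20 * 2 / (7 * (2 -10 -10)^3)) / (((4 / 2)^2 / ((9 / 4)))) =5 / 9072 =0.00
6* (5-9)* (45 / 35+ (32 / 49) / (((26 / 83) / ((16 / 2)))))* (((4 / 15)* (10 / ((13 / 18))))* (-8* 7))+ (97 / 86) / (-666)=6040251699137 / 67757508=89145.13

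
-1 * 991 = -991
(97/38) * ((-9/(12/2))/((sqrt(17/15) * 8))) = -291 * sqrt(255)/10336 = -0.45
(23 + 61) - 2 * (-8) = 100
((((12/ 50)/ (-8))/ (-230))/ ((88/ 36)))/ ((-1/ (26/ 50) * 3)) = -117/ 12650000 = -0.00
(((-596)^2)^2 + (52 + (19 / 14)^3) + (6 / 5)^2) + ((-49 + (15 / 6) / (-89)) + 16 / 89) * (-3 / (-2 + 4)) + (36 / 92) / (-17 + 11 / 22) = 194903520130931169853 / 1544666200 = 126178406785.19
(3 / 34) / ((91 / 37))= 111 / 3094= 0.04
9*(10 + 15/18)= 195/2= 97.50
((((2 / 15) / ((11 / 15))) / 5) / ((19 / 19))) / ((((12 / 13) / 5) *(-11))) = -13 / 726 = -0.02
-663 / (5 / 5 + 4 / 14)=-1547 / 3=-515.67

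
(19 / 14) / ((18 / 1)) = 19 / 252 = 0.08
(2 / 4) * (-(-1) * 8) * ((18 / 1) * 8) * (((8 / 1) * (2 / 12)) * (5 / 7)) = 3840 / 7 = 548.57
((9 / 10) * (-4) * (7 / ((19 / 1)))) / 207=-0.01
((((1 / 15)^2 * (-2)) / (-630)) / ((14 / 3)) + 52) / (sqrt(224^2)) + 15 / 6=202419001 / 74088000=2.73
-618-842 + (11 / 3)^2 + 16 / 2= -12947 / 9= -1438.56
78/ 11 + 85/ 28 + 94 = 32071/ 308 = 104.13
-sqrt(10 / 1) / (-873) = 0.00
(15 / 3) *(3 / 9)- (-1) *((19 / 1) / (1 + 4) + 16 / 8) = 112 / 15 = 7.47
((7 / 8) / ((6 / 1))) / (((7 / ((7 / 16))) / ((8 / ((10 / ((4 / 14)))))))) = 1 / 480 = 0.00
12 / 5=2.40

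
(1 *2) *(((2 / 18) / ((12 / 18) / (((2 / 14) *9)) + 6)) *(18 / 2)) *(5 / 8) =135 / 704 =0.19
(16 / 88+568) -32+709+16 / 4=13741 / 11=1249.18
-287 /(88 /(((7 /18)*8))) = -2009 /198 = -10.15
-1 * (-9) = 9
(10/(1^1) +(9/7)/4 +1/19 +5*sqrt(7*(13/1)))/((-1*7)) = -5*sqrt(91)/7 - 5519/3724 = -8.30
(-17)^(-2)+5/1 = 1446/289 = 5.00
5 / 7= 0.71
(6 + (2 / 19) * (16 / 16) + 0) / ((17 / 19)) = 116 / 17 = 6.82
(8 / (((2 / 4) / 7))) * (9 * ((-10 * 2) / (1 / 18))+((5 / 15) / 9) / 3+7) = -29329664 / 81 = -362094.62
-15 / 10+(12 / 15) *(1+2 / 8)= -1 / 2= -0.50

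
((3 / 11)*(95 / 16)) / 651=95 / 38192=0.00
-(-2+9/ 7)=0.71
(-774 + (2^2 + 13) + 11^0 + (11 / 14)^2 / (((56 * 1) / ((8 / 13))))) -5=-13573075 / 17836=-760.99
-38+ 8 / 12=-37.33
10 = 10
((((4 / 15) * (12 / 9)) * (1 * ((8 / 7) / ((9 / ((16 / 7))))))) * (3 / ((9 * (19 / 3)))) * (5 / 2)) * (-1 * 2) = -2048 / 75411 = -0.03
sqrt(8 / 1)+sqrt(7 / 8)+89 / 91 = sqrt(14) / 4+89 / 91+2 * sqrt(2) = 4.74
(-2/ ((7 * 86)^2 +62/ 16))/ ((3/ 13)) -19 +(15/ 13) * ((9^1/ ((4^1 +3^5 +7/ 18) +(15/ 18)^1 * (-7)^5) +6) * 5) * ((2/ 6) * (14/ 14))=-104488152657487/ 14001161469282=-7.46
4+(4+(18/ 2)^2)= 89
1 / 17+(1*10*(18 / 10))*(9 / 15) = 923 / 85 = 10.86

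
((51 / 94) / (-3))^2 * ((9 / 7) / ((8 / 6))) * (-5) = -39015 / 247408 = -0.16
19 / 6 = 3.17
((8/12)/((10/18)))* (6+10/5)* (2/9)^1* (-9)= -96/5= -19.20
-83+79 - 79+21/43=-3548/43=-82.51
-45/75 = -3/5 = -0.60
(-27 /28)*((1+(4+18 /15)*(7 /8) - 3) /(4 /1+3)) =-1377 /3920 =-0.35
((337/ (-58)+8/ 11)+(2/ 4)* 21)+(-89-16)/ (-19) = 10.94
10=10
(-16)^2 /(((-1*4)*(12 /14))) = -74.67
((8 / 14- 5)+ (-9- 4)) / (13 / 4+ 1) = -488 / 119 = -4.10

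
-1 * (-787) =787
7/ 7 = 1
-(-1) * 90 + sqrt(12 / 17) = 2 * sqrt(51) / 17 + 90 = 90.84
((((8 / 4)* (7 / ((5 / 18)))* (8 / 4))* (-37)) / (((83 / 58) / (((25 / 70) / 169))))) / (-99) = 8584 / 154297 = 0.06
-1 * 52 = -52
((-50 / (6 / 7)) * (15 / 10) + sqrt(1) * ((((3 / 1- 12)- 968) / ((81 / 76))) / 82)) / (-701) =655427 / 4656042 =0.14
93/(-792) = -31/264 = -0.12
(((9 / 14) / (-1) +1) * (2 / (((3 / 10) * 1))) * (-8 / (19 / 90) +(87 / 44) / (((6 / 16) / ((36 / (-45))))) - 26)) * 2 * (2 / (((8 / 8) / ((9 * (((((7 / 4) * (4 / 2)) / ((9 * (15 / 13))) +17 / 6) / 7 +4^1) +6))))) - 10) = -1775274224 / 30723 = -57783.23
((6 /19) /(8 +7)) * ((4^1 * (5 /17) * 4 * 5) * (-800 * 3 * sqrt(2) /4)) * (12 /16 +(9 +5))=-1416000 * sqrt(2) /323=-6199.77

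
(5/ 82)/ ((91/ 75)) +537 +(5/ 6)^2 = 72227717/ 134316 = 537.74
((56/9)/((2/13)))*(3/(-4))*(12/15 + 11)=-5369/15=-357.93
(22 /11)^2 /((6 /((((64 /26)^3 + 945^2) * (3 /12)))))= 1962008693 /13182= 148839.99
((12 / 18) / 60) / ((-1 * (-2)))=1 / 180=0.01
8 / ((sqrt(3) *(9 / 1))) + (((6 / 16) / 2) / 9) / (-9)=-1 / 432 + 8 *sqrt(3) / 27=0.51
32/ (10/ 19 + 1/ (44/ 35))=26752/ 1105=24.21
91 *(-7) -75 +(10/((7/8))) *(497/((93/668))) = 3728024/93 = 40086.28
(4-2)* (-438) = -876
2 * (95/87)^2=18050/7569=2.38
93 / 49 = 1.90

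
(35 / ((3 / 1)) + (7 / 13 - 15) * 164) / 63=-92041 / 2457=-37.46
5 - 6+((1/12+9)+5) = 157/12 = 13.08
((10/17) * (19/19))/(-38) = -0.02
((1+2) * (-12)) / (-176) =9 / 44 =0.20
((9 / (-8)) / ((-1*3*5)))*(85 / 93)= 17 / 248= 0.07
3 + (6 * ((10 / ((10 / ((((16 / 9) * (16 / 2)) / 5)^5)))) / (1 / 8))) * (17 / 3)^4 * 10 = 91832313652834921 / 996451875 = 92159306.39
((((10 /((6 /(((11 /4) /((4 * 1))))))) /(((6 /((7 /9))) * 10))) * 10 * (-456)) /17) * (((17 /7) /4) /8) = -1045 /3456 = -0.30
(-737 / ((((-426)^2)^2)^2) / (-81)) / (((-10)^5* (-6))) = 737 / 52712433008452373237913600000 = 0.00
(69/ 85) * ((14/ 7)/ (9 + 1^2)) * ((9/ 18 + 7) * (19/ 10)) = 3933/ 1700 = 2.31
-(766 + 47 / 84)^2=-4146200881 / 7056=-587613.50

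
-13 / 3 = -4.33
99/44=9/4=2.25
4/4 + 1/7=1.14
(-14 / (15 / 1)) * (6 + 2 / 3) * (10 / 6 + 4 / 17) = -11.83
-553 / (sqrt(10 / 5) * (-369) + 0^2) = 1.06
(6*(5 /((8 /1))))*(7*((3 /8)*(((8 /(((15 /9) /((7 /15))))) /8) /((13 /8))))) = 441 /260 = 1.70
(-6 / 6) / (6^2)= -1 / 36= -0.03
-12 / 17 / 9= -4 / 51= -0.08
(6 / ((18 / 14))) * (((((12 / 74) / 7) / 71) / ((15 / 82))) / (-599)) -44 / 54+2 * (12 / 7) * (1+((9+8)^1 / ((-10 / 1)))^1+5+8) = 61498359322 / 1487026485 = 41.36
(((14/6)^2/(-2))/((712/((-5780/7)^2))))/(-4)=2088025/3204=651.69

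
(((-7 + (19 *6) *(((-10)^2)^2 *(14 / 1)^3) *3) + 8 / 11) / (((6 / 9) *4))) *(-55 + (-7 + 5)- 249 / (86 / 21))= -285222500449353 / 688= -414567587862.43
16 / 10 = 8 / 5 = 1.60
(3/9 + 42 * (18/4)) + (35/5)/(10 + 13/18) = 110002/579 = 189.99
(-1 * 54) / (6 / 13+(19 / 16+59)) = -3744 / 4205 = -0.89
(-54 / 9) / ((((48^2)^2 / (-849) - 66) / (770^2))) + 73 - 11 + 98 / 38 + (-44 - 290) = 9499619 / 32357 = 293.59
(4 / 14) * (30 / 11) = 60 / 77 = 0.78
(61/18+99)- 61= 745/18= 41.39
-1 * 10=-10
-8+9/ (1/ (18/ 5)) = 122/ 5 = 24.40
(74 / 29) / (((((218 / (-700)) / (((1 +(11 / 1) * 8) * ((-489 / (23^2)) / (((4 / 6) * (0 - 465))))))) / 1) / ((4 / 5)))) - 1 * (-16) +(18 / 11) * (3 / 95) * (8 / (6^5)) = 13904785905959 / 975058465590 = 14.26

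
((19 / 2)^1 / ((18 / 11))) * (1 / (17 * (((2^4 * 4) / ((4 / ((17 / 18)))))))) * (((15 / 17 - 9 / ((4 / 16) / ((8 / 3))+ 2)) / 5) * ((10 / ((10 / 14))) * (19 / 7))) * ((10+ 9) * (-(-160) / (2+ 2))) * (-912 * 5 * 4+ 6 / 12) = 8133474.05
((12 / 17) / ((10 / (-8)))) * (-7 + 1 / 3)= 64 / 17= 3.76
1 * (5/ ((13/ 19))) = 95/ 13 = 7.31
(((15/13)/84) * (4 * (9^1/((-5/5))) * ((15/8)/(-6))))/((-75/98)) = -21/104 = -0.20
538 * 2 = 1076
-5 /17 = -0.29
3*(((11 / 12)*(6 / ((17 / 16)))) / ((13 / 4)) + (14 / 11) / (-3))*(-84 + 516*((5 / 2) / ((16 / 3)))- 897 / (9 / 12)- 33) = -3319319 / 884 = -3754.89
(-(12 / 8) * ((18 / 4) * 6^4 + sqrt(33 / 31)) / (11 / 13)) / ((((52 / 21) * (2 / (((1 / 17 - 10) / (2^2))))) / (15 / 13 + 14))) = 161343 * sqrt(1023) / 371008 + 117619047 / 1496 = 78636.27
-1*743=-743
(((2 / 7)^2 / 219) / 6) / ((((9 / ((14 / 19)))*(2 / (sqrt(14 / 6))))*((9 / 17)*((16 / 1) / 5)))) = 85*sqrt(21) / 169868664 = 0.00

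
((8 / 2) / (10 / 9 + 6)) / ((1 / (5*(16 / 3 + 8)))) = 75 / 2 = 37.50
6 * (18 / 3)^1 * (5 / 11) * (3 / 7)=540 / 77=7.01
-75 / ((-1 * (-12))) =-25 / 4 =-6.25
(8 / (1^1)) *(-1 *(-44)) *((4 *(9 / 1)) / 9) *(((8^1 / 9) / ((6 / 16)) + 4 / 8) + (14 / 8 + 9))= 19177.48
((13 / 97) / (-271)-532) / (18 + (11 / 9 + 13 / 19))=-2391383187 / 89480948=-26.73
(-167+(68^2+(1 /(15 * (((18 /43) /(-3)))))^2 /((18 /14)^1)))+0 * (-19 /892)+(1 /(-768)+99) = 21257295877 /4665600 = 4556.18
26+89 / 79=27.13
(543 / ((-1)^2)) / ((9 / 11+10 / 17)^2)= 18988167 / 69169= 274.52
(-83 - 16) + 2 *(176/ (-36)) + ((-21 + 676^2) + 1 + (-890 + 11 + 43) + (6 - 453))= 4100078/ 9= 455564.22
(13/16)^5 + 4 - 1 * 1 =3517021/1048576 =3.35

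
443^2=196249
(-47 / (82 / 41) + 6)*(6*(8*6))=-5040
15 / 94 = 0.16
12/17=0.71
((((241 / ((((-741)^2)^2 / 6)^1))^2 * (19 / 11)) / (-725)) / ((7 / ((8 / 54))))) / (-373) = 929296 / 298848362937966379024103942325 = 0.00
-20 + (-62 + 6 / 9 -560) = -1924 / 3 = -641.33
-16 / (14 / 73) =-584 / 7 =-83.43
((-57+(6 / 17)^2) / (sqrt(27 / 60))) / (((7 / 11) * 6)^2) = -662959 * sqrt(5) / 254898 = -5.82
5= 5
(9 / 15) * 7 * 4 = 84 / 5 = 16.80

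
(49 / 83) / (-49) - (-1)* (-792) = -792.01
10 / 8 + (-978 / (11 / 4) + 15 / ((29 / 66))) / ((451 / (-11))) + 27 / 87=491863 / 52316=9.40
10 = 10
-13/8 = -1.62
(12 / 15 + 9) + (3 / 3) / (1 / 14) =23.80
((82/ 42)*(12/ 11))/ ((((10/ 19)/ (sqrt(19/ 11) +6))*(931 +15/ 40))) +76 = 12464*sqrt(209)/ 31554985 +218091044/ 2868635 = 76.03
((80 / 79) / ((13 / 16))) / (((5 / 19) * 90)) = 2432 / 46215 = 0.05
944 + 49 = 993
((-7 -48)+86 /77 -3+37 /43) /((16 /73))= -13540843 /52976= -255.60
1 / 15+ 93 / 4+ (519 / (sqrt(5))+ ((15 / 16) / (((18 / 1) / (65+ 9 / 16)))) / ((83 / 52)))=1352223 / 53120+ 519 * sqrt(5) / 5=257.56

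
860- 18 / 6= 857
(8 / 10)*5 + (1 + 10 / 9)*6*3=42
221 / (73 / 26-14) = -5746 / 291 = -19.75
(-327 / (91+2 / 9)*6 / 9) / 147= -654 / 40229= -0.02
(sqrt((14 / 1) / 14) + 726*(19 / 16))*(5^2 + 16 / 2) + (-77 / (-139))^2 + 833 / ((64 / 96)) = 4595759813 / 154568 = 29732.93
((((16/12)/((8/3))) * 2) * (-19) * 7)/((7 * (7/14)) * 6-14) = -19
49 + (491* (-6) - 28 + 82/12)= -17509/6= -2918.17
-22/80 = -11/40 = -0.28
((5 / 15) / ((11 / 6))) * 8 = 16 / 11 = 1.45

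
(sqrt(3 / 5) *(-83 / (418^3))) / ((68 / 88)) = -83 *sqrt(15) / 282179260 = -0.00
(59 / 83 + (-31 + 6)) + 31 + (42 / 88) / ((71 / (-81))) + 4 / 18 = 14908549 / 2333628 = 6.39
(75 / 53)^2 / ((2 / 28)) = 78750 / 2809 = 28.03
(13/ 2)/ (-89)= -13/ 178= -0.07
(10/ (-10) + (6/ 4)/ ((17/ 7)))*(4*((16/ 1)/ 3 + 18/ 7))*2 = -8632/ 357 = -24.18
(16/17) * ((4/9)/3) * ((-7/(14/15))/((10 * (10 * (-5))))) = 8/3825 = 0.00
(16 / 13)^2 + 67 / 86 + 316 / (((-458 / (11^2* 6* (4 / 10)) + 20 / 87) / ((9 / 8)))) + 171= -12446997951 / 137418970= -90.58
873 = 873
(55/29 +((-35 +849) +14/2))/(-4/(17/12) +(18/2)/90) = -4056880/13427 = -302.14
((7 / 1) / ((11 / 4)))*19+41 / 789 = 420199 / 8679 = 48.42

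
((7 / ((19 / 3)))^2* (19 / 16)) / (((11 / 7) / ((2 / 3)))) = 1029 / 1672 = 0.62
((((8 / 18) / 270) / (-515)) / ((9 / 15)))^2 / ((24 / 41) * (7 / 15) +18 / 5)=82 / 11191544274465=0.00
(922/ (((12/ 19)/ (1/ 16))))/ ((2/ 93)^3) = 2348454321/ 256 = 9173649.69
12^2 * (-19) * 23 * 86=-5411808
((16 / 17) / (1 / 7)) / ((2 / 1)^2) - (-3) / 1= 79 / 17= 4.65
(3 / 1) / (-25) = -3 / 25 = -0.12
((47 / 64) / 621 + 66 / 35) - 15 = -18240851 / 1391040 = -13.11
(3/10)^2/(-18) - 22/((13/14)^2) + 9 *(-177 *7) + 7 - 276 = -11445.52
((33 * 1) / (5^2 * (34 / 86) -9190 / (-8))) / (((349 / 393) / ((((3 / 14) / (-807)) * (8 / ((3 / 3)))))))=-8922672 / 130963525595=-0.00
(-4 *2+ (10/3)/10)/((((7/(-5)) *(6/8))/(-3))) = -460/21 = -21.90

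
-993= -993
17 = 17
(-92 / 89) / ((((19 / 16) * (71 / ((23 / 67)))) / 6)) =-203136 / 8044087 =-0.03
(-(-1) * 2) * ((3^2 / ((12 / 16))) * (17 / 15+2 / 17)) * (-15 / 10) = -3828 / 85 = -45.04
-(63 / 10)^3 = -250047 / 1000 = -250.05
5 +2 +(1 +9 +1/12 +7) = 289/12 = 24.08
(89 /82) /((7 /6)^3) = 9612 /14063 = 0.68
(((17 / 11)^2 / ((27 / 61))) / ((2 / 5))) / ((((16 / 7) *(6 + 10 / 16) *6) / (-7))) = -1.04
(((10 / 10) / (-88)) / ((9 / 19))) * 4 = -19 / 198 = -0.10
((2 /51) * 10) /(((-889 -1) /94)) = -188 /4539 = -0.04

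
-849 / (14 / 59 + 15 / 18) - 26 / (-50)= -7508723 / 9475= -792.48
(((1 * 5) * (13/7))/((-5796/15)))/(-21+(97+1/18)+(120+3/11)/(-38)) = -203775/618078356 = -0.00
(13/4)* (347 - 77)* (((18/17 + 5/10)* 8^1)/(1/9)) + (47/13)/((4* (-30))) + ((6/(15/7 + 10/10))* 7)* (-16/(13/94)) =28279444891/291720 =96940.37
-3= -3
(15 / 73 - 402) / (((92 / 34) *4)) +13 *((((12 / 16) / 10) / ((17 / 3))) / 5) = -37.09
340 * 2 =680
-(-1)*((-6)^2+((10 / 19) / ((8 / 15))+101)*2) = 9119 / 38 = 239.97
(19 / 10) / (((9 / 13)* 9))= 247 / 810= 0.30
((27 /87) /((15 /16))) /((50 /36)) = 864 /3625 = 0.24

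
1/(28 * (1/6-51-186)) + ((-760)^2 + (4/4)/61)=700937258111/1213534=577600.02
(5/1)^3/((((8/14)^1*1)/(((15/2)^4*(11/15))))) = 32484375/64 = 507568.36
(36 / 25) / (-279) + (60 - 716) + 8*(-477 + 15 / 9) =-10366412 / 2325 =-4458.67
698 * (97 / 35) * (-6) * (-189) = 10968372 / 5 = 2193674.40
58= 58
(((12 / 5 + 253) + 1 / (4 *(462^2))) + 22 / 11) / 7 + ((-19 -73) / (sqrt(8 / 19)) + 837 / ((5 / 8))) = 41116998389 / 29882160 -23 *sqrt(38) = 1234.19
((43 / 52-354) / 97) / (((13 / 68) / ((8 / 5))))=-499528 / 16393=-30.47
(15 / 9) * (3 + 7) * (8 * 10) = 4000 / 3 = 1333.33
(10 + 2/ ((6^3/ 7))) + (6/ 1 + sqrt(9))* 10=10807/ 108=100.06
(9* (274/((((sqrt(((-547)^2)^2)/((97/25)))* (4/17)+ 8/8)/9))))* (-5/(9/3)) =-20332170/9974183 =-2.04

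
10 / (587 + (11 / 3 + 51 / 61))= 366 / 21649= 0.02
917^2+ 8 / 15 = 12613343 / 15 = 840889.53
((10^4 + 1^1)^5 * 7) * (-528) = -369784836963696184803696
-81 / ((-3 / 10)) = 270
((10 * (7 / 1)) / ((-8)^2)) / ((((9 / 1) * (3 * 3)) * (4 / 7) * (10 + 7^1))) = 0.00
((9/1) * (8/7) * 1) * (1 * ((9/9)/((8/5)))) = 45/7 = 6.43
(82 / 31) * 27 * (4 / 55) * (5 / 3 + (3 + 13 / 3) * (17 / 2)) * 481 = 272623104 / 1705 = 159896.25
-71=-71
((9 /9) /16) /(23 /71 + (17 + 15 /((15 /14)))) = 71 /35584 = 0.00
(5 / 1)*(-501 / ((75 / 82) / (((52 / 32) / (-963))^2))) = -1157143 / 148379040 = -0.01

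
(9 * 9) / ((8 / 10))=405 / 4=101.25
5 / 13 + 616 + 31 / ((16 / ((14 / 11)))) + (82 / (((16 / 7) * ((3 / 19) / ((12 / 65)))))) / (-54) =95455309 / 154440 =618.07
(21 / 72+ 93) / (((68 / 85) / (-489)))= -1824785 / 32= -57024.53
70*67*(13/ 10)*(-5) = -30485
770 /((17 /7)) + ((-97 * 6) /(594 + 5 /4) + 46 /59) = 756708768 /2388143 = 316.86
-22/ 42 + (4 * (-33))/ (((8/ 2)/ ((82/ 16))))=-28501/ 168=-169.65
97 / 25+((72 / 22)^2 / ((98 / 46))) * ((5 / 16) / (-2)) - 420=-123591649 / 296450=-416.91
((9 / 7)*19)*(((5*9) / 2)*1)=7695 / 14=549.64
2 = 2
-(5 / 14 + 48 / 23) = -787 / 322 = -2.44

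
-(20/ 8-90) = 87.50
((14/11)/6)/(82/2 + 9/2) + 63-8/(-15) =136289/2145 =63.54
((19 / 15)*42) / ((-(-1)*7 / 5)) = 38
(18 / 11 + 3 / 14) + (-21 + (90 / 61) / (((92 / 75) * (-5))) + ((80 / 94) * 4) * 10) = 74398183 / 5077457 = 14.65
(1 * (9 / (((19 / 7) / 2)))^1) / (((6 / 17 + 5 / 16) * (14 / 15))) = 36720 / 3439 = 10.68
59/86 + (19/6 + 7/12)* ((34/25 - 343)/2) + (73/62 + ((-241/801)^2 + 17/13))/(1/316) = 77388849078013/444732149160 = 174.01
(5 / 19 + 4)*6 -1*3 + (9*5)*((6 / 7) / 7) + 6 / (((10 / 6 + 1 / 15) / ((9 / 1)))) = 717018 / 12103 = 59.24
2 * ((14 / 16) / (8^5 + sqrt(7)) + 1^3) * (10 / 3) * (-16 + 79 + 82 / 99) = 12336646763620 / 28991029059 - 221165 * sqrt(7) / 637802639298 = 425.53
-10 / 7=-1.43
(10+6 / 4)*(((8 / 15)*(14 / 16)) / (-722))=-161 / 21660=-0.01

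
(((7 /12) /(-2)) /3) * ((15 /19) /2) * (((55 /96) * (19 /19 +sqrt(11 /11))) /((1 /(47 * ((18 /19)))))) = -90475 /46208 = -1.96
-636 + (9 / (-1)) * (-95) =219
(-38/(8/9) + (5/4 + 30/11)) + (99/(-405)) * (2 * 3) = -13279/330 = -40.24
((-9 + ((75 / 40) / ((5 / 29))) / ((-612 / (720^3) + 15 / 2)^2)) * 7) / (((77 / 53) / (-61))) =15650812473082539003 / 6046614956160289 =2588.36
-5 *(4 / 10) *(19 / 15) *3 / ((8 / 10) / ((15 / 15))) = -19 / 2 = -9.50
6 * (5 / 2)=15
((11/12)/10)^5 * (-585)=-2093663/552960000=-0.00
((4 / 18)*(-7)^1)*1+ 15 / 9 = 1 / 9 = 0.11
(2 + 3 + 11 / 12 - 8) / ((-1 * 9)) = 25 / 108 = 0.23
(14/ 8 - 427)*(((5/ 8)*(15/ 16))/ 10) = -25515/ 1024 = -24.92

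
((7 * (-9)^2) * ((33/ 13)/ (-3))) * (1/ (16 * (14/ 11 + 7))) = -9801/ 2704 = -3.62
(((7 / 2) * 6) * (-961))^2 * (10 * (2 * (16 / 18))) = 7240404640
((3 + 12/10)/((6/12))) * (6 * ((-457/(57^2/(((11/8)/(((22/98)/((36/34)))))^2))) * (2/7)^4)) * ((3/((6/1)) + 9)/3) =-172746/27455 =-6.29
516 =516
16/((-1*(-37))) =16/37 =0.43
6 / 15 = 2 / 5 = 0.40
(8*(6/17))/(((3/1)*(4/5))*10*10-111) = 16/731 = 0.02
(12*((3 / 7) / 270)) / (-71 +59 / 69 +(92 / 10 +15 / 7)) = -46 / 142007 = -0.00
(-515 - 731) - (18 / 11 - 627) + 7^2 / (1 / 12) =-359 / 11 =-32.64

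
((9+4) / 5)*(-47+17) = -78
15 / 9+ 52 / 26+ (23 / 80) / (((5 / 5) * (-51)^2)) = 762983 / 208080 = 3.67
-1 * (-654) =654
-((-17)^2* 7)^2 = -4092529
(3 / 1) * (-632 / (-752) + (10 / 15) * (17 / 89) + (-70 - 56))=-3138059 / 8366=-375.10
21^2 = 441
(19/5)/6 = 19/30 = 0.63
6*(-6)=-36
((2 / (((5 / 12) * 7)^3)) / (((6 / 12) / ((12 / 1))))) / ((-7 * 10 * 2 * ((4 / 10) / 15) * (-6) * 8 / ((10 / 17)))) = 1296 / 204085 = 0.01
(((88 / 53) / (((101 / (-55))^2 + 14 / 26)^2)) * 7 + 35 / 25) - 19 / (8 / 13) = -89984980166483 / 3133724235080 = -28.72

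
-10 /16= -0.62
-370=-370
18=18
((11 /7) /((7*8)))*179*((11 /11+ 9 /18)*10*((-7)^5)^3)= -2861616922370745 /8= -357702115296343.12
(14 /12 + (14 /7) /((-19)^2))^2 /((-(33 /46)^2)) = -3410209609 /1277276121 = -2.67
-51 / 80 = -0.64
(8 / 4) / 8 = 1 / 4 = 0.25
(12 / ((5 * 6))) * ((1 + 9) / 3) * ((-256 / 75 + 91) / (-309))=-26276 / 69525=-0.38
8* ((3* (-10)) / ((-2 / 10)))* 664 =796800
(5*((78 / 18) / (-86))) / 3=-65 / 774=-0.08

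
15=15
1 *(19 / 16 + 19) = 20.19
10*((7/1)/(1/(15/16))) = 65.62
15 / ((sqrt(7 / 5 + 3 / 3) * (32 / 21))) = 105 * sqrt(15) / 64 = 6.35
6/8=3/4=0.75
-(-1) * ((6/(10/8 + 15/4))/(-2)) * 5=-3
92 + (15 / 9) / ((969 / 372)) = 92.64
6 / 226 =0.03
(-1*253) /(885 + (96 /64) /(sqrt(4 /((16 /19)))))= -1418065 /4960422 + 253*sqrt(19) /4960422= -0.29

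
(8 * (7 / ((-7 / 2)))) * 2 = -32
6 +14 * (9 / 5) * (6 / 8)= 249 / 10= 24.90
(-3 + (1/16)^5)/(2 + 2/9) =-28311543/20971520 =-1.35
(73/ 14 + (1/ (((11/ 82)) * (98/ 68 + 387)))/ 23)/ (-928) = -243959115/ 43411092032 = -0.01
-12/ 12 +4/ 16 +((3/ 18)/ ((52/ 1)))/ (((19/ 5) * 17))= -75577/ 100776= -0.75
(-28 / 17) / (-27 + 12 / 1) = 28 / 255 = 0.11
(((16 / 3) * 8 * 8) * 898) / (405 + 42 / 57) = 755.46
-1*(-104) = 104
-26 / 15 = -1.73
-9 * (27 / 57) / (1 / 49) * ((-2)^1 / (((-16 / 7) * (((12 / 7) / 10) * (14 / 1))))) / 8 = -46305 / 4864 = -9.52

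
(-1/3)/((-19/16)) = 16/57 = 0.28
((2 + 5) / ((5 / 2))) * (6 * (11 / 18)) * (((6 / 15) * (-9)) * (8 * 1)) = -7392 / 25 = -295.68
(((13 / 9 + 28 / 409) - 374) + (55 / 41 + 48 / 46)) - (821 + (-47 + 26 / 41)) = -3973589186 / 3471183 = -1144.74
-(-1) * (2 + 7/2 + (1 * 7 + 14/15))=403/30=13.43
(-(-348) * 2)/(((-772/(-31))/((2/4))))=2697/193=13.97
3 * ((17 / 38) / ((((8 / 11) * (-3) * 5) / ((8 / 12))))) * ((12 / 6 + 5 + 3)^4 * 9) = -140250 / 19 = -7381.58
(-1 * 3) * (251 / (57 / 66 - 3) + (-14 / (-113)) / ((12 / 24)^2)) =1864062 / 5311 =350.98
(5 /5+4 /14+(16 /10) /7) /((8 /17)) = 901 /280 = 3.22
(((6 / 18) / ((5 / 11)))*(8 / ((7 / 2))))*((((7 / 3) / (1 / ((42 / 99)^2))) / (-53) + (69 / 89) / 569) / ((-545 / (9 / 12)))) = 230128132 / 15205445137575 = 0.00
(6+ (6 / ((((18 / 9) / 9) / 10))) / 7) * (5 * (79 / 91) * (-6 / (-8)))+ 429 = 28131 / 49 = 574.10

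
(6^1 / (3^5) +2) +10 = 974 / 81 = 12.02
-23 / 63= -0.37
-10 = -10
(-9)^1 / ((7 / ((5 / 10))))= -9 / 14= -0.64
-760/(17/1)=-760/17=-44.71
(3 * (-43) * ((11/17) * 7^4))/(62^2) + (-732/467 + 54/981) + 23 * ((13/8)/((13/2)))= -39832879033/831602311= -47.90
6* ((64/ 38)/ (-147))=-64/ 931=-0.07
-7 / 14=-1 / 2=-0.50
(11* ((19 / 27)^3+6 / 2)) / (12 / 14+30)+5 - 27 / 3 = -2982799 / 1062882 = -2.81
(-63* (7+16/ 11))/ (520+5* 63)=-5859/ 9185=-0.64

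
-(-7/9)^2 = -49/81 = -0.60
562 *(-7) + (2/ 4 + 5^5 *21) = 123383/ 2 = 61691.50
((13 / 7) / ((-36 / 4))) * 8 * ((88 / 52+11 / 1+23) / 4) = -928 / 63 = -14.73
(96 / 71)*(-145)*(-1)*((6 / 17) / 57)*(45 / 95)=250560 / 435727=0.58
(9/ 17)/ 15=3/ 85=0.04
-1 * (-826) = 826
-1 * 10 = -10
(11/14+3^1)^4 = 7890481/38416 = 205.40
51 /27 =1.89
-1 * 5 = -5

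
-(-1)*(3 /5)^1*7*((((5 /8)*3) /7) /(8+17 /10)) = 45 /388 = 0.12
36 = 36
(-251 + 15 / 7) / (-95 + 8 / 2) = 134 / 49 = 2.73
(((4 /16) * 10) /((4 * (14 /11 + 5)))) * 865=47575 /552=86.19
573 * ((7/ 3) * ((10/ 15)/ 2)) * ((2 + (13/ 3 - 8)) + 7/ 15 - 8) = -61502/ 15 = -4100.13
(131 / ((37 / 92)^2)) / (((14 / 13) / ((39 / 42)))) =46846124 / 67081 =698.35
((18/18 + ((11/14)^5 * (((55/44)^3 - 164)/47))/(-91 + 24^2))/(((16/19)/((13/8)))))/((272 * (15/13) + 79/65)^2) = 163413496325689285/8423977655664596221952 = 0.00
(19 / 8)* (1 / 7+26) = 3477 / 56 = 62.09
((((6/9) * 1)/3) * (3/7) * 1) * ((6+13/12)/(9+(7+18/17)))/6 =289/43848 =0.01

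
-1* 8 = -8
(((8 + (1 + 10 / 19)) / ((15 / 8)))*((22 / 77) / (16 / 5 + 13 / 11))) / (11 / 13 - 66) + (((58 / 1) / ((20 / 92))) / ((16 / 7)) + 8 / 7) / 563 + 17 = 2868701447407 / 166743552360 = 17.20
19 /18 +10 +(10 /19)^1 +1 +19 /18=2332 /171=13.64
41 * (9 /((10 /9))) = 3321 /10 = 332.10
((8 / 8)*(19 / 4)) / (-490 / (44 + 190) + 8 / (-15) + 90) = 0.05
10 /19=0.53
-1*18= -18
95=95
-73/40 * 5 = -73/8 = -9.12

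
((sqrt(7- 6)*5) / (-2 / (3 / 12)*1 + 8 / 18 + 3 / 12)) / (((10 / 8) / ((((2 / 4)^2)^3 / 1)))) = -0.01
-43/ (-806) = 43/ 806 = 0.05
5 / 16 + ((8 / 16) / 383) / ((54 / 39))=17287 / 55152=0.31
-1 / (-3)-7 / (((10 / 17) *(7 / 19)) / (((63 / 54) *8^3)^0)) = -959 / 30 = -31.97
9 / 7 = 1.29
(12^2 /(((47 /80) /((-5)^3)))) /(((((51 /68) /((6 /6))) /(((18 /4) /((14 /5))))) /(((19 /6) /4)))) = -17100000 /329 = -51975.68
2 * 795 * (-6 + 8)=3180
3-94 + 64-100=-127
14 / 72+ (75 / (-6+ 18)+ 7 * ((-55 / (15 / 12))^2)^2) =236130106 / 9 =26236678.44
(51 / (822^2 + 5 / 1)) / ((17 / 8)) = 24 / 675689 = 0.00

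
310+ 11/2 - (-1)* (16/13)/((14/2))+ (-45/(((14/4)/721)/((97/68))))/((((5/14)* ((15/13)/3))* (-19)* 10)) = 604276107/734825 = 822.34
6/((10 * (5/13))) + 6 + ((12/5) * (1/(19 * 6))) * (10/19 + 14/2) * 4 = 73949/9025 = 8.19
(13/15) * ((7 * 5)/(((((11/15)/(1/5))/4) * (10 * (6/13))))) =7.17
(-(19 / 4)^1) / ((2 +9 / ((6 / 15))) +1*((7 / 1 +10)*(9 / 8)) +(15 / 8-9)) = -0.13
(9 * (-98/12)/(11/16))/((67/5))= -7.98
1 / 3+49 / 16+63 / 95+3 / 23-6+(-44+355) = 32427787 / 104880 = 309.19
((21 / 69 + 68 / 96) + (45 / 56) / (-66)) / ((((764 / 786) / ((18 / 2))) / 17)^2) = 102500534937897 / 4134902464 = 24789.11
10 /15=2 /3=0.67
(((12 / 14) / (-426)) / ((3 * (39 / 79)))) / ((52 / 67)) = -5293 / 3023748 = -0.00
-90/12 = -15/2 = -7.50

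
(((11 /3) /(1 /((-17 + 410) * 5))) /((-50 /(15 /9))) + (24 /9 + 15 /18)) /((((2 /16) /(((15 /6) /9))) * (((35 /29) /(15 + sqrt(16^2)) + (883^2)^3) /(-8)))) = 51063200 /5752513965576465886941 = 0.00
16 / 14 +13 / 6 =139 / 42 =3.31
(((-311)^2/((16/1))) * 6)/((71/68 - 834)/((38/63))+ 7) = -93722649/3550295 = -26.40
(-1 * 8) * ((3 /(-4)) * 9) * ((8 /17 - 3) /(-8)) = 1161 /68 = 17.07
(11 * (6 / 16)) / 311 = 33 / 2488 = 0.01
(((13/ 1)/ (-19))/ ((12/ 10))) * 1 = -65/ 114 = -0.57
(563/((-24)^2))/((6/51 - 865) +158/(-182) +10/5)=-870961/769663872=-0.00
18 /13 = 1.38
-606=-606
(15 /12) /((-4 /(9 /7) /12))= -4.82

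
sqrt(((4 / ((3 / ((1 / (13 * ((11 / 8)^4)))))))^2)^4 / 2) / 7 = 36028797018963968 * sqrt(2) / 744113923037185706012007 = 0.00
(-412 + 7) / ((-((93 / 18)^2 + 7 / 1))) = 14580 / 1213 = 12.02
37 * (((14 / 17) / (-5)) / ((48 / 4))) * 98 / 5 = -12691 / 1275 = -9.95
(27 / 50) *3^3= 14.58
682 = 682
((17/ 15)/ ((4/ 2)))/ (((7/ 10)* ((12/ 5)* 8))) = 85/ 2016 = 0.04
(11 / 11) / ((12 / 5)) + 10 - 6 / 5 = 553 / 60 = 9.22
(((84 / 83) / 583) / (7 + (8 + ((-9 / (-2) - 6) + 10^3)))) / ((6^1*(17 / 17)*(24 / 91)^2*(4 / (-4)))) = -0.00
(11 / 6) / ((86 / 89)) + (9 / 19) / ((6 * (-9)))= 1.89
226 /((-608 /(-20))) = 7.43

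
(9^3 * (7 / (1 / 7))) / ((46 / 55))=1964655 / 46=42709.89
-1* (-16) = 16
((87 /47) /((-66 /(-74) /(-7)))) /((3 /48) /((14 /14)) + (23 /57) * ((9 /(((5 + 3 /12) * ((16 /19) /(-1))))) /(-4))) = -420616 /7755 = -54.24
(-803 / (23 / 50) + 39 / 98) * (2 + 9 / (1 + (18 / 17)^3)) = -258478393721 / 24219230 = -10672.44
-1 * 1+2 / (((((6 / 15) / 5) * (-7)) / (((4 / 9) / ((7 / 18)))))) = -5.08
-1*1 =-1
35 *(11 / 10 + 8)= 637 / 2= 318.50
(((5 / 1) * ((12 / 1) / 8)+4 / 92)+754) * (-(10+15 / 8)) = -3327945 / 368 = -9043.33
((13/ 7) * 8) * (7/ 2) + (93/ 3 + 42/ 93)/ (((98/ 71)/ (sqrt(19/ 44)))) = 69225 * sqrt(209)/ 66836 + 52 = 66.97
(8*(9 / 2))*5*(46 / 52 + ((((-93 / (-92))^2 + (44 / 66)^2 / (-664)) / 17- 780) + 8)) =-5386963954045 / 38813788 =-138789.96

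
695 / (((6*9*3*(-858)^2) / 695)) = 483025 / 119258568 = 0.00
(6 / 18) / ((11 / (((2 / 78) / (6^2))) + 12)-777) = 1 / 44037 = 0.00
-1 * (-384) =384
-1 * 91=-91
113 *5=565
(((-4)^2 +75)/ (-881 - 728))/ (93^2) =-91/ 13916241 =-0.00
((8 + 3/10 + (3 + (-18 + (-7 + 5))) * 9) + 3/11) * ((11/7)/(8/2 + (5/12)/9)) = -857898/15295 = -56.09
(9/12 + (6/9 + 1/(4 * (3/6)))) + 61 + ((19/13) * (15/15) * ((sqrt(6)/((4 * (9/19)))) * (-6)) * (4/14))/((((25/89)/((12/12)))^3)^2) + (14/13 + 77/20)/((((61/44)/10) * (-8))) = -6535.09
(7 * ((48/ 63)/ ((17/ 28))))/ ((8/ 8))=448/ 51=8.78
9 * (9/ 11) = 81/ 11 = 7.36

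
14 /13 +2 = 40 /13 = 3.08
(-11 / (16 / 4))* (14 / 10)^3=-3773 / 500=-7.55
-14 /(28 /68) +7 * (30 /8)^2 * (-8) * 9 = -14243 /2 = -7121.50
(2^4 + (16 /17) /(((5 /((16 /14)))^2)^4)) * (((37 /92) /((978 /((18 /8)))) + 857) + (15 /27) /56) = 1620668988784955114317 /118191931752343750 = 13712.18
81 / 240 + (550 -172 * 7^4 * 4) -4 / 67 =-8851170191 / 5360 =-1651337.72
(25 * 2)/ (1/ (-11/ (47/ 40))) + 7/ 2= -464.59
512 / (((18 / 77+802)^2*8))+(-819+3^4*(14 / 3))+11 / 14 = -1469790420563 / 3338807486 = -440.21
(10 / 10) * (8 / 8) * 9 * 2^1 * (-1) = -18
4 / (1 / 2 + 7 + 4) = 8 / 23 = 0.35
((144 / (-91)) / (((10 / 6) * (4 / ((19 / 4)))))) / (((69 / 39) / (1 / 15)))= -171 / 4025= -0.04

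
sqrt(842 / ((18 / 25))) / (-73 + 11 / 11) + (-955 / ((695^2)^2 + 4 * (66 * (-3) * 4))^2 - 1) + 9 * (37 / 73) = 14153106441835874647311025 / 3973756808669303266379977 - 5 * sqrt(421) / 216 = 3.09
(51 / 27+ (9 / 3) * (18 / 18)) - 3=17 / 9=1.89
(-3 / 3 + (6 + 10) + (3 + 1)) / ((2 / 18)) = 171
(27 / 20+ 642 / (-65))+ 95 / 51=-88367 / 13260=-6.66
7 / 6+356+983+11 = 8107 / 6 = 1351.17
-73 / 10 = -7.30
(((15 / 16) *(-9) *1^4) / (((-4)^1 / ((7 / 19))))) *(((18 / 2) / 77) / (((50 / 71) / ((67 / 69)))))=0.13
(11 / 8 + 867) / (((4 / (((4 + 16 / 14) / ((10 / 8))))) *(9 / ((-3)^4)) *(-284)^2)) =562707 / 5645920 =0.10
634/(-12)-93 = -875/6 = -145.83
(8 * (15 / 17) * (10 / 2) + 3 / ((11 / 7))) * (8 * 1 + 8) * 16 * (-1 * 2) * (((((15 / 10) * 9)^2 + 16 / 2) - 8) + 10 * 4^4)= -9767850624 / 187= -52234495.32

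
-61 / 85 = -0.72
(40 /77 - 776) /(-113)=6.86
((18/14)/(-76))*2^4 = -36/133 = -0.27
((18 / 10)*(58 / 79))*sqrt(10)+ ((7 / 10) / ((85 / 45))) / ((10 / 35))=441 / 340+ 522*sqrt(10) / 395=5.48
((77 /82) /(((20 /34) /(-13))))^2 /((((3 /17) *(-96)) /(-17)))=432.16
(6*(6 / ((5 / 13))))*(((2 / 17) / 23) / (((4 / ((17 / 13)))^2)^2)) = 44217 / 8084960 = 0.01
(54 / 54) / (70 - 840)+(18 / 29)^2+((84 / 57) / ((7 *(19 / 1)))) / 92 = 0.38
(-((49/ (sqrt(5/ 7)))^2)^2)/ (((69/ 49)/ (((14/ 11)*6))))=-387556041628/ 6325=-61273682.47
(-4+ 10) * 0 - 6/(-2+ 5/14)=84/23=3.65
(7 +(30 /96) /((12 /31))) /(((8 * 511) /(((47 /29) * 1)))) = 70453 /22761984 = 0.00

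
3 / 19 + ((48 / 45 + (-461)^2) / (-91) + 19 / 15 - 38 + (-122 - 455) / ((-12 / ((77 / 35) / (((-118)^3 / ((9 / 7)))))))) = -26953337579275 / 11363209312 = -2371.98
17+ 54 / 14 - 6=104 / 7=14.86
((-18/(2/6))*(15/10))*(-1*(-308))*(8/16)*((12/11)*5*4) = -272160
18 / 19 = 0.95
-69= -69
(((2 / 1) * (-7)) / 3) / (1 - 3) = 2.33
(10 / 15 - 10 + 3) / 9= -19 / 27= -0.70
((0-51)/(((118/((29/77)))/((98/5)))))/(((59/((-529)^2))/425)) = -246261479205/38291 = -6431314.91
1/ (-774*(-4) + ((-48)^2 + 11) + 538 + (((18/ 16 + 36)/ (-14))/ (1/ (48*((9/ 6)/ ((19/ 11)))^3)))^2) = 147535882816/ 1902962849570073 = 0.00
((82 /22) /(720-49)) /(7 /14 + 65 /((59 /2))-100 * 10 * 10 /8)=-4838 /1086342961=-0.00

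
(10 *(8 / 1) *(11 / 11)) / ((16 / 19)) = 95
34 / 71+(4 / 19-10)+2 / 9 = -110342 / 12141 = -9.09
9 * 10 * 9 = 810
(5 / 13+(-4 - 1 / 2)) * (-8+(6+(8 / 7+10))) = -3424 / 91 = -37.63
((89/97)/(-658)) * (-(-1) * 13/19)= -1157/1212694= -0.00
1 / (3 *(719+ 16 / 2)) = 1 / 2181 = 0.00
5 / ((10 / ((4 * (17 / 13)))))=34 / 13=2.62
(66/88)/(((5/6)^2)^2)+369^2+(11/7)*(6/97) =57784025613/424375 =136162.65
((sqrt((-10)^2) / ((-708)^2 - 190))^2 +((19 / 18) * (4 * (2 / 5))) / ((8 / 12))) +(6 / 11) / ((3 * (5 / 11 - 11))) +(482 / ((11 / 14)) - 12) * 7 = 2530556280097637761 / 600697304691330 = 4212.70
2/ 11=0.18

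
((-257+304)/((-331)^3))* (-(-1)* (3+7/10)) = -1739/362646910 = -0.00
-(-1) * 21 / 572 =21 / 572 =0.04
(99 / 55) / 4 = 9 / 20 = 0.45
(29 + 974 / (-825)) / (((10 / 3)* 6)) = 22951 / 16500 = 1.39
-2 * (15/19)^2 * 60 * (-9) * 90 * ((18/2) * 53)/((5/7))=14604786000/361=40456470.91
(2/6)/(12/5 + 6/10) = 0.11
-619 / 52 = -11.90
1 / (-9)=-1 / 9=-0.11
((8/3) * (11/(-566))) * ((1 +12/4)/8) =-22/849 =-0.03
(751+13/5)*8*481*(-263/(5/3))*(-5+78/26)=22879838592/25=915193543.68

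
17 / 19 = 0.89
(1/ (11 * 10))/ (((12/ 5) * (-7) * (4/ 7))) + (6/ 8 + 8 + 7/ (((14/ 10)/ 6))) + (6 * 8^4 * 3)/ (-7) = -77570335/ 7392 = -10493.82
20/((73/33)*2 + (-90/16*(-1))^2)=42240/76169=0.55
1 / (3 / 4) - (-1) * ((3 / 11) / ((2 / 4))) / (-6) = 41 / 33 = 1.24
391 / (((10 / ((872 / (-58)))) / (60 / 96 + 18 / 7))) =-7628801 / 4060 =-1879.02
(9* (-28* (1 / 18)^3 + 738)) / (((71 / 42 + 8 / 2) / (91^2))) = 62372318099 / 6453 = 9665631.19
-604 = -604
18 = 18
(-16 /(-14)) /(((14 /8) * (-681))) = -32 /33369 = -0.00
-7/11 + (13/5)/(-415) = -14668/22825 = -0.64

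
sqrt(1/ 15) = sqrt(15)/ 15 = 0.26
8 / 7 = 1.14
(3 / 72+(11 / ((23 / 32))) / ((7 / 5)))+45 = 216281 / 3864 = 55.97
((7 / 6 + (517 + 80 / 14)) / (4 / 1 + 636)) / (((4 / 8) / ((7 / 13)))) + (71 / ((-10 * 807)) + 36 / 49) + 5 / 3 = 215433851 / 65799552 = 3.27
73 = 73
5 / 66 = 0.08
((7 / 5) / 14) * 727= 727 / 10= 72.70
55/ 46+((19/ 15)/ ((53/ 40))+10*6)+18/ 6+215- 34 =1800353/ 7314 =246.15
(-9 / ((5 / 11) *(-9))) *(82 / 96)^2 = 18491 / 11520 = 1.61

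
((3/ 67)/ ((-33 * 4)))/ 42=-1/ 123816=-0.00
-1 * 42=-42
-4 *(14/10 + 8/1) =-188/5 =-37.60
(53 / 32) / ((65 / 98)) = 2597 / 1040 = 2.50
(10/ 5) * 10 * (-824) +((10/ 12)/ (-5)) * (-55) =-98825/ 6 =-16470.83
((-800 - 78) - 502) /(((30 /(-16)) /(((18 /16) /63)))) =92 /7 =13.14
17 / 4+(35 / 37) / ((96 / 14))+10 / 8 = 10013 / 1776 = 5.64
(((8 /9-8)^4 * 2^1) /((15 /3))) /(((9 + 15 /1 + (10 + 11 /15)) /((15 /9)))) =167772160 /3418281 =49.08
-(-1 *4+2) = 2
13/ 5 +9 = 58/ 5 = 11.60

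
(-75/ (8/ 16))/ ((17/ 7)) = -1050/ 17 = -61.76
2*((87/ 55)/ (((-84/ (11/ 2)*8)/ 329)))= -1363/ 160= -8.52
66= 66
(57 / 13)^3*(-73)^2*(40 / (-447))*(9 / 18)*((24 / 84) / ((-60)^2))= -36551611 / 22914710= -1.60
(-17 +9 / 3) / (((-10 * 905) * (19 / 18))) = 126 / 85975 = 0.00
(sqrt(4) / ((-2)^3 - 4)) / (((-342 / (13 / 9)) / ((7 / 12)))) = 91 / 221616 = 0.00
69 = 69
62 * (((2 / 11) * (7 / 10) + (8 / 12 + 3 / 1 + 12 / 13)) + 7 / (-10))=534223 / 2145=249.06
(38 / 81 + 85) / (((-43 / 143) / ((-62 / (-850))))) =-20.73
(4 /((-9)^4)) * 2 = 8 /6561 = 0.00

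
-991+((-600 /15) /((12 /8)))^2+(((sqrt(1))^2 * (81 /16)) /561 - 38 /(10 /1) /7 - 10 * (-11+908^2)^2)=-6406250967009276007 /942480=-6797227492370.42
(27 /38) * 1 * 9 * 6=729 /19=38.37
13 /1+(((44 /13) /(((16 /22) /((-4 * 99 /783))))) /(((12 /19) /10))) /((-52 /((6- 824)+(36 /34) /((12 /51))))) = -201138679 /352872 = -570.00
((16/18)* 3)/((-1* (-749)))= 8/2247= 0.00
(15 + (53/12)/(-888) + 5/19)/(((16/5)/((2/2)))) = 15446165/3239424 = 4.77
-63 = -63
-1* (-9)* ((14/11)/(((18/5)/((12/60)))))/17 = 7/187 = 0.04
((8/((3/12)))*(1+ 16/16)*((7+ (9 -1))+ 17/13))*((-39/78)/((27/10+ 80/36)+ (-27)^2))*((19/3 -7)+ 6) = -3256320/858689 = -3.79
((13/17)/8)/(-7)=-13/952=-0.01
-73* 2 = -146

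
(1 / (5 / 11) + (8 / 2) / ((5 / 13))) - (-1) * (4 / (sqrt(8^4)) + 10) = 1813 / 80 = 22.66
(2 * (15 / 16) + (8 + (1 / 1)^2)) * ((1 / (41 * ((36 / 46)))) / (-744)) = -667 / 1464192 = -0.00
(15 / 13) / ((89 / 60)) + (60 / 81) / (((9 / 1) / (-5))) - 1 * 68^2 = -1299939224 / 281151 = -4623.63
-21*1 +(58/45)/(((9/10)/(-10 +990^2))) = 113688739/81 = 1403564.68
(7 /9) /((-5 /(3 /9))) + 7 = 938 /135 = 6.95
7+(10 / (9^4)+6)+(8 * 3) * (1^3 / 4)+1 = 131230 / 6561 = 20.00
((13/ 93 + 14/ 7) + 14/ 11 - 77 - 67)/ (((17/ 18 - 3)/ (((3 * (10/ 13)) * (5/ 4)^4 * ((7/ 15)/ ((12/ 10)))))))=3146084375/ 20994688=149.85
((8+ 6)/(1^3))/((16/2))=7/4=1.75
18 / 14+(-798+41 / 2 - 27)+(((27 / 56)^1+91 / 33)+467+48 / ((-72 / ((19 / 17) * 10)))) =-10694809 / 31416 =-340.43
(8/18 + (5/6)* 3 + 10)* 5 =1165/18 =64.72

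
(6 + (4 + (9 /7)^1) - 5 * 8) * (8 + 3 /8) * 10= -67335 /28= -2404.82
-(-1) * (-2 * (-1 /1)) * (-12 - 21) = -66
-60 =-60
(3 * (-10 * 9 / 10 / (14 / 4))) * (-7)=54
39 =39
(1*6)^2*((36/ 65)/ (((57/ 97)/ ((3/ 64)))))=7857/ 4940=1.59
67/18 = 3.72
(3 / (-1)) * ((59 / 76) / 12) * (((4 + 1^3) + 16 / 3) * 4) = -8.02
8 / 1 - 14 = -6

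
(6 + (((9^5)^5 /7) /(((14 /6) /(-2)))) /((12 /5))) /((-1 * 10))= 3589489938459262943850657 /980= 3662744835162513208010.88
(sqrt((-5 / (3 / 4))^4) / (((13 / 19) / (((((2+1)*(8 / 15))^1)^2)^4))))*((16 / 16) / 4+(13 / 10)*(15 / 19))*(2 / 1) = 13019119616 / 1828125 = 7121.57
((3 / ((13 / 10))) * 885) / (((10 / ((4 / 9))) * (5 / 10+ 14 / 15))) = 35400 / 559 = 63.33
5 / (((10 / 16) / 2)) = 16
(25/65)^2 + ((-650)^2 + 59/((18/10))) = 642672580/1521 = 422532.93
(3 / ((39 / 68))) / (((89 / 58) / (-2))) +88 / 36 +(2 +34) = 329330 / 10413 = 31.63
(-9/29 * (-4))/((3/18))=7.45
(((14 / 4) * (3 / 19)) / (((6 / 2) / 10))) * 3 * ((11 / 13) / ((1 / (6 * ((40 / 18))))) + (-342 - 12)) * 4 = -1871240 / 247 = -7575.87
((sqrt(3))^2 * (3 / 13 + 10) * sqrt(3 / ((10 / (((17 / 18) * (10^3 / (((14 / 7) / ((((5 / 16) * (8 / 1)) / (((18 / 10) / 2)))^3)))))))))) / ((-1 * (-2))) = 83125 * sqrt(51) / 702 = 845.63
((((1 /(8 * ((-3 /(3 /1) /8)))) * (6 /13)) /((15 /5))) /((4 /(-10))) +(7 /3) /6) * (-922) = -83441 /117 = -713.17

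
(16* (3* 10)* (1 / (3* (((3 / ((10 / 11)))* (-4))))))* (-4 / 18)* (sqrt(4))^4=12800 / 297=43.10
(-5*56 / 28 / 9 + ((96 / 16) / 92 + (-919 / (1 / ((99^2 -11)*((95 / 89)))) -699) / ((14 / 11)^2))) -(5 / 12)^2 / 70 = -1924461337901 / 324576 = -5929154.77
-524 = -524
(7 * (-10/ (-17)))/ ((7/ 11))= 110/ 17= 6.47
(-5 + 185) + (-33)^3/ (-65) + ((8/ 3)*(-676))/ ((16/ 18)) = -1295.12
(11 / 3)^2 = 121 / 9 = 13.44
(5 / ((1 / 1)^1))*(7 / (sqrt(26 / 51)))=35*sqrt(1326) / 26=49.02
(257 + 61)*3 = 954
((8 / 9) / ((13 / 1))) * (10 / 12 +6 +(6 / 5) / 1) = 964 / 1755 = 0.55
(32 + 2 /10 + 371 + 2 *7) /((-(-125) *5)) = 2086 /3125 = 0.67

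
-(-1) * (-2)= -2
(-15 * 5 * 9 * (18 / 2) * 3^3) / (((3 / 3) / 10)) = -1640250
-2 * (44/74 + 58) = -4336/37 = -117.19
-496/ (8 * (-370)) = 31/ 185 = 0.17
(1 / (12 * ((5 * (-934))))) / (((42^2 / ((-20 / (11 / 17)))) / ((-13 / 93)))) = -221 / 5056410744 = -0.00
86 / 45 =1.91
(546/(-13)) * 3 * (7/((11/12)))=-10584/11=-962.18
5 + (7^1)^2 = 54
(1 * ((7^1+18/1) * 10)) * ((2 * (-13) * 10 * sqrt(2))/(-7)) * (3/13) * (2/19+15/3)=1455000 * sqrt(2)/133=15471.28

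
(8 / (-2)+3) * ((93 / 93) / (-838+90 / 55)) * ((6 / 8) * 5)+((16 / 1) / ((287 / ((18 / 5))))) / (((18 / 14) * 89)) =167521 / 26856640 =0.01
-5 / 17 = -0.29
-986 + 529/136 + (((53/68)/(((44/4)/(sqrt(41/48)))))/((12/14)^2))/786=-133567/136 + 2597* sqrt(123)/253984896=-982.11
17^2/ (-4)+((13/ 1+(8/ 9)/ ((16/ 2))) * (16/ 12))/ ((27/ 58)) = -101177/ 2916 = -34.70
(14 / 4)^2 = 49 / 4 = 12.25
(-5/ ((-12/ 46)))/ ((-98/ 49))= -115/ 12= -9.58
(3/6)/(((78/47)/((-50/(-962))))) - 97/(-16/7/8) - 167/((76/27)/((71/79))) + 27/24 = 64721083123/225258072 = 287.32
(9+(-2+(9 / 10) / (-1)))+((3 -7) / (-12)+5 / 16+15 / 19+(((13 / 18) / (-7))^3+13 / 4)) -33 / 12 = 3053573279 / 380071440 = 8.03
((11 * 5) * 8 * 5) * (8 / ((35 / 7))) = 3520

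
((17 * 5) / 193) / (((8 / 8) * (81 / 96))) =2720 / 5211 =0.52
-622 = -622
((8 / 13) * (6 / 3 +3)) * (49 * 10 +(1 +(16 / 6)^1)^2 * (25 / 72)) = 1602725 / 1053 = 1522.06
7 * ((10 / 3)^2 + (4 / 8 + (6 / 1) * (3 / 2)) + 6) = 3353 / 18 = 186.28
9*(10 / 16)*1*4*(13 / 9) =65 / 2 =32.50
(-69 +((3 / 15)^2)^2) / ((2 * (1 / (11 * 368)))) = -87282976 / 625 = -139652.76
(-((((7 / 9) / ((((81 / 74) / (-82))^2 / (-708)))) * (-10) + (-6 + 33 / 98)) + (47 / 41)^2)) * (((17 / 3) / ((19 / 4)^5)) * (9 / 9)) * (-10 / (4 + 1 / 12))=34887816460023461416960 / 196706708207797977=177359.57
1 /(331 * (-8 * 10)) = -1 /26480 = -0.00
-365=-365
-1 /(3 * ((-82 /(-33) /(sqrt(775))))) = -3.73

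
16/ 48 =0.33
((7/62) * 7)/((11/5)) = 0.36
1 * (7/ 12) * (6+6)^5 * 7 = 1016064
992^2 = 984064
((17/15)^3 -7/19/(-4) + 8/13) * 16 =28852676/833625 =34.61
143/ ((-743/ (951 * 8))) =-1087944/ 743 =-1464.26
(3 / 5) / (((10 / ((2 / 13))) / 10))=0.09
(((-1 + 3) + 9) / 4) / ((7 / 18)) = 99 / 14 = 7.07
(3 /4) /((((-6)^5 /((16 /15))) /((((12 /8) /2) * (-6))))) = 1 /2160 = 0.00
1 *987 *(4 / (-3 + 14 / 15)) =-59220 / 31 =-1910.32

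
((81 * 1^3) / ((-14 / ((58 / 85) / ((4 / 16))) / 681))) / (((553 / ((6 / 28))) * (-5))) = 9598014 / 11516225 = 0.83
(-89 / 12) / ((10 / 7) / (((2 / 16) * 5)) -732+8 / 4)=623 / 61128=0.01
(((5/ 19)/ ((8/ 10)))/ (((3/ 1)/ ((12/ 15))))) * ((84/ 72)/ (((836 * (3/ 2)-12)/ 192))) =560/ 35397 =0.02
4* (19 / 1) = 76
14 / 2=7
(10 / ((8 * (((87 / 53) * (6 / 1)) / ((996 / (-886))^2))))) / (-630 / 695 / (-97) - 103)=-24614362555 / 15805920757366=-0.00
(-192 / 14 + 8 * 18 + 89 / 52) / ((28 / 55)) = 2642585 / 10192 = 259.28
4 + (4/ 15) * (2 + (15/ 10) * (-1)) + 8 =182/ 15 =12.13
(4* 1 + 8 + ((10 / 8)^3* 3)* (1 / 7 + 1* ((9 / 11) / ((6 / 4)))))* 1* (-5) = -395055 / 4928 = -80.17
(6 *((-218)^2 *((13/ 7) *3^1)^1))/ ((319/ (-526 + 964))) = 4870829808/ 2233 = 2181294.14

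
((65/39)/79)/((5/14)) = 14/237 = 0.06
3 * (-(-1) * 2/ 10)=3/ 5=0.60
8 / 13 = 0.62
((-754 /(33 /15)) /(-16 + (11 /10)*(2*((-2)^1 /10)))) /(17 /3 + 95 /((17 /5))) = 0.62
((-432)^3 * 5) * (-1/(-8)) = -50388480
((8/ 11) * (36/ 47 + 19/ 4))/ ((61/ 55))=170/ 47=3.62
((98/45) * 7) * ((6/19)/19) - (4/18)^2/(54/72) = 82252/438615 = 0.19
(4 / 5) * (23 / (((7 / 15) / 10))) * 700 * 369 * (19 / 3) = 645012000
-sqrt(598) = -24.45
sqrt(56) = 2*sqrt(14) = 7.48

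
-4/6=-2/3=-0.67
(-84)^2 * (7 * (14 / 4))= 172872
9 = 9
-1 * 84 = -84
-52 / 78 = -2 / 3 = -0.67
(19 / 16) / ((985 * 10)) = 19 / 157600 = 0.00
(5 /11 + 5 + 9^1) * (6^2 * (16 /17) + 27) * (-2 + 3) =164565 /187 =880.03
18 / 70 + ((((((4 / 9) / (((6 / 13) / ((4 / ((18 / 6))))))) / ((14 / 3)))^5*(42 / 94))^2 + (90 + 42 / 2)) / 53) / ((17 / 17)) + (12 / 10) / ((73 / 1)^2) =967498049862117426699107503748 / 411402344490782595292316137065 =2.35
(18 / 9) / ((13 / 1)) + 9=119 / 13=9.15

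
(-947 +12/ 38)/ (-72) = 17987/ 1368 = 13.15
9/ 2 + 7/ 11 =113/ 22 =5.14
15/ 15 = 1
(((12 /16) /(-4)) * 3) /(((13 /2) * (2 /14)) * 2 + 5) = -21 /256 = -0.08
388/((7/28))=1552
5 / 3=1.67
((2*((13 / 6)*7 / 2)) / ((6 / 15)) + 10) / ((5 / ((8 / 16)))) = 115 / 24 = 4.79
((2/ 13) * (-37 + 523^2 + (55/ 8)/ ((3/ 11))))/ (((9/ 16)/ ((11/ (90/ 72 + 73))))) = 105030608/ 9477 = 11082.69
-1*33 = -33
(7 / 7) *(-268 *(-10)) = 2680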